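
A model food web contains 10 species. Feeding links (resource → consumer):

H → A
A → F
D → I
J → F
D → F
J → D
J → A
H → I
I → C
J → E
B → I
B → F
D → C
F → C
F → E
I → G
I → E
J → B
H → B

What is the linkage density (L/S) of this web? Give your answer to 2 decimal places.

There are L = 19 links among S = 10 species.
L/S = 19/10 = 1.9000 ≈ 1.90.

L/S = 1.90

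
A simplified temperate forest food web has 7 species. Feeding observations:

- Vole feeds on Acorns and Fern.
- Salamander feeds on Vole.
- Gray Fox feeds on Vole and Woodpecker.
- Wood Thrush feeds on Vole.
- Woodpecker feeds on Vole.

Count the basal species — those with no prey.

Basal species (no prey listed): Acorns, Fern.
Count: 2.

2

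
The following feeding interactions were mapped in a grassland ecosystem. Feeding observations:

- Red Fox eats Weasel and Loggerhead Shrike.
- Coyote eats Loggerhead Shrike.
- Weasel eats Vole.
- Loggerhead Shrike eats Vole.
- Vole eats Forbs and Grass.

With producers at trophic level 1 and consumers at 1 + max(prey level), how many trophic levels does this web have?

4

Producers (level 1): Forbs, Grass.
Forbs → Vole → Loggerhead Shrike → Coyote gives Coyote level 4.
No species has a prey at level 4, so no species reaches level 5.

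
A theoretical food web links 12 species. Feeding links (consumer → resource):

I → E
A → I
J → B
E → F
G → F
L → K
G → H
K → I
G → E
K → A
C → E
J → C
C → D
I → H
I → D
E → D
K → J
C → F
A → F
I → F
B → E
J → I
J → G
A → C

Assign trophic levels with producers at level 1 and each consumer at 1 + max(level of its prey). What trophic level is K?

Trophic level 5

D is a producer → level 1.
E eats D (level 1); other prey at levels: F 1 → level 2.
I eats E (level 2); other prey at levels: D 1, F 1, H 1 → level 3.
A eats I (level 3); other prey at levels: F 1, C 3 → level 4.
K eats A (level 4); other prey at levels: I 3, J 4 → level 5.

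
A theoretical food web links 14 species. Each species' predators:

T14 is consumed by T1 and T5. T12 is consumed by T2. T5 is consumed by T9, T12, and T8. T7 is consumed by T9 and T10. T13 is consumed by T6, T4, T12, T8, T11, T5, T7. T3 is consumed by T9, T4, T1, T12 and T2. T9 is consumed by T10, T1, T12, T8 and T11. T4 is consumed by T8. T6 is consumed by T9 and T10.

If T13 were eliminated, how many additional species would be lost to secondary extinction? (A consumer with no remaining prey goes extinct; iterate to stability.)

2

Remove T13.
Round 1: T6 (all prey gone), T7 (all prey gone) → extinct.
No further losses. Total secondary extinctions: 2.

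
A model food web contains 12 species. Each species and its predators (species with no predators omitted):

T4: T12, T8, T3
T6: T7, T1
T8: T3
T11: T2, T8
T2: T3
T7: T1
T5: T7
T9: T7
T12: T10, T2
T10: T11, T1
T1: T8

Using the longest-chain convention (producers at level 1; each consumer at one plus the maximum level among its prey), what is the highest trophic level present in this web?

Producers (level 1): T9, T4, T5, T6.
T4 → T12 → T10 → T11 → T2 → T3 gives T3 level 6.
No species has a prey at level 6, so no species reaches level 7.

6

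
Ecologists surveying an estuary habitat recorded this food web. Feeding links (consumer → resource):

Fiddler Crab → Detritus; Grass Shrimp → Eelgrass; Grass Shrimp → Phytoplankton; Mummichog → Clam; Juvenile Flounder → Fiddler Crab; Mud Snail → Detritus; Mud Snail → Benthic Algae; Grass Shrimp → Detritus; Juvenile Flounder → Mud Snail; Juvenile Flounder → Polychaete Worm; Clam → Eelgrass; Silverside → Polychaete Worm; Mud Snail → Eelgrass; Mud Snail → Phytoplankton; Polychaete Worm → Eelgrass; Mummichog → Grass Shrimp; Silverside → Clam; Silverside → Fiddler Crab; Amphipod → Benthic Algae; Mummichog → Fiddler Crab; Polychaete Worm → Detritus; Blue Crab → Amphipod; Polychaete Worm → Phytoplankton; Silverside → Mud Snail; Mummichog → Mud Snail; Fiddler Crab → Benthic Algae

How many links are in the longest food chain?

One longest chain: Eelgrass → Clam → Mummichog.
It has 3 species and 2 links.

2 links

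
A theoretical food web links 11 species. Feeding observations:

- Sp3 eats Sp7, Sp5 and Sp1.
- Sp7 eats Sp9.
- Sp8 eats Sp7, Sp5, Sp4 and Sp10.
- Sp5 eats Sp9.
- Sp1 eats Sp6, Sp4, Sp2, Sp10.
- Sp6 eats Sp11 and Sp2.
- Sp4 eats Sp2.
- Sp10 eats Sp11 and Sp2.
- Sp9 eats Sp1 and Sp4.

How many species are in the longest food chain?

6 species

One longest chain: Sp2 → Sp4 → Sp1 → Sp9 → Sp5 → Sp8.
It has 6 species and 5 links.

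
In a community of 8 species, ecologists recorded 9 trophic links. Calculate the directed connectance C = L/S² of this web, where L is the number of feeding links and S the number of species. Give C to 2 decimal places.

The web has S = 8 species and L = 9 feeding links.
C = L / S² = 9 / 64 = 0.1406 ≈ 0.14.

C = 0.14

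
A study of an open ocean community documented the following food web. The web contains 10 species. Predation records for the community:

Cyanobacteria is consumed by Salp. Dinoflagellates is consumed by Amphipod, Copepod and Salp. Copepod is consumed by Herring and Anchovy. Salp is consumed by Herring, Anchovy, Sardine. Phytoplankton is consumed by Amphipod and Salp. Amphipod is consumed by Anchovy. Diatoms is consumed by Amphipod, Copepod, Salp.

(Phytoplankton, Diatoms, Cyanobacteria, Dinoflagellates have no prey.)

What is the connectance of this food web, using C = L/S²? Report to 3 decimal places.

C = 0.150

The web has S = 10 species and L = 15 feeding links.
C = L / S² = 15 / 100 = 0.1500 ≈ 0.150.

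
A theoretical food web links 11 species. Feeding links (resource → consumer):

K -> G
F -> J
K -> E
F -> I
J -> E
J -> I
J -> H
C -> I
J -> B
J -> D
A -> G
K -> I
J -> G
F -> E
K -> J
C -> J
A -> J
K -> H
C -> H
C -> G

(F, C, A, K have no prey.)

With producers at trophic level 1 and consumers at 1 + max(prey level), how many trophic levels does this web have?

3

Producers (level 1): F, C, A, K.
F → J → E gives E level 3.
No species has a prey at level 3, so no species reaches level 4.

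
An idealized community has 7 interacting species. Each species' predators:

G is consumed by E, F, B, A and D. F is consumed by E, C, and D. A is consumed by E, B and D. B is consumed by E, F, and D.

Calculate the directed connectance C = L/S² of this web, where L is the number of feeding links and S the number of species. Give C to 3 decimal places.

The web has S = 7 species and L = 14 feeding links.
C = L / S² = 14 / 49 = 0.2857 ≈ 0.286.

C = 0.286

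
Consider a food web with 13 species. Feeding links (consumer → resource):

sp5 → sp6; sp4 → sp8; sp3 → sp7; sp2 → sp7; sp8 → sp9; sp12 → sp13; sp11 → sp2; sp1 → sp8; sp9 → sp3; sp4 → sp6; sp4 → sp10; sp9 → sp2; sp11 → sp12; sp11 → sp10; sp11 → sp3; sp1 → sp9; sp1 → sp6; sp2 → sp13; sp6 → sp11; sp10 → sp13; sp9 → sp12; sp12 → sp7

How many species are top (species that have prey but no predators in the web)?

Top species (has prey, but nothing eats it): sp4, sp1, sp5.
Count: 3.

3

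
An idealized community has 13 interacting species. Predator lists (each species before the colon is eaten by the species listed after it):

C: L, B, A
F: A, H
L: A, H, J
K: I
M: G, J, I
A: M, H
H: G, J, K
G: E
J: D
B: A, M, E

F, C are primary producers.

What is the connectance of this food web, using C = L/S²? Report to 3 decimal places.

C = 0.130

The web has S = 13 species and L = 22 feeding links.
C = L / S² = 22 / 169 = 0.1302 ≈ 0.130.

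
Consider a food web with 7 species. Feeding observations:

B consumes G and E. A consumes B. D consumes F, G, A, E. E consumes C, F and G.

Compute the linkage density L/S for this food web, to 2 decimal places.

There are L = 10 links among S = 7 species.
L/S = 10/7 = 1.4286 ≈ 1.43.

L/S = 1.43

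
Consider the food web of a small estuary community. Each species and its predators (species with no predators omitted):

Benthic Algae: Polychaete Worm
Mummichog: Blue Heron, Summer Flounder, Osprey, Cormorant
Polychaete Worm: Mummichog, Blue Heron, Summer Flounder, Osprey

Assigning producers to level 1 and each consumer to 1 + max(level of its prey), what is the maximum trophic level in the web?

Producers (level 1): Benthic Algae.
Benthic Algae → Polychaete Worm → Mummichog → Osprey gives Osprey level 4.
No species has a prey at level 4, so no species reaches level 5.

4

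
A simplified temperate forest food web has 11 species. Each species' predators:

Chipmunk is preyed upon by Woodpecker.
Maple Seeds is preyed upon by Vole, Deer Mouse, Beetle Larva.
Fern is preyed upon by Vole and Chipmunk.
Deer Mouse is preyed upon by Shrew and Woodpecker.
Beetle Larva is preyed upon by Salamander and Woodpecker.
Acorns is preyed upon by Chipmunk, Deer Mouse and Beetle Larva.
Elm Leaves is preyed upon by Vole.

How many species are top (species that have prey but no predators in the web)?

4

Top species (has prey, but nothing eats it): Vole, Shrew, Salamander, Woodpecker.
Count: 4.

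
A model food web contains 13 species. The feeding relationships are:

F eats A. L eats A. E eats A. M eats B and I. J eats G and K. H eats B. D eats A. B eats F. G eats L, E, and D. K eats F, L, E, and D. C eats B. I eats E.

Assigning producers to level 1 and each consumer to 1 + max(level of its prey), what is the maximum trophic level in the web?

Producers (level 1): A.
A → L → K → J gives J level 4.
No species has a prey at level 4, so no species reaches level 5.

4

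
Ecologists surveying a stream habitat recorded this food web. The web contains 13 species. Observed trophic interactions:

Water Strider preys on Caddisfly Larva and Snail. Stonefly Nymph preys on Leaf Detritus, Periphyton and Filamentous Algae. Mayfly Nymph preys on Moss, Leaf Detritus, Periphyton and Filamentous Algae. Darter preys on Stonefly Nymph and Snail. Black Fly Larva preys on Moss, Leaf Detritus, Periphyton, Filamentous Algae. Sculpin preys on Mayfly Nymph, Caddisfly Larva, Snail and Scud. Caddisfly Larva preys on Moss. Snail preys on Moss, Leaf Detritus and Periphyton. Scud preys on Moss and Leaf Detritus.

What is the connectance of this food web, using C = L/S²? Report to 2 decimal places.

The web has S = 13 species and L = 25 feeding links.
C = L / S² = 25 / 169 = 0.1479 ≈ 0.15.

C = 0.15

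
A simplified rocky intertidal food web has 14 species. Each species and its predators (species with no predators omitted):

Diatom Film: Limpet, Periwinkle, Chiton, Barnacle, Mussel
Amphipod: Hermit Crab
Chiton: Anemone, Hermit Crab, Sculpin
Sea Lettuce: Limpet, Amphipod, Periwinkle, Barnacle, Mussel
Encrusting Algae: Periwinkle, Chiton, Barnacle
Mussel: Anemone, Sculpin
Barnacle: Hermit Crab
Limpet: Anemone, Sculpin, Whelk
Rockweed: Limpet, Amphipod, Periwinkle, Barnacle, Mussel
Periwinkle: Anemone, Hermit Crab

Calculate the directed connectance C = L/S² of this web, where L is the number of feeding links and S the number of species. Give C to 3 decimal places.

The web has S = 14 species and L = 30 feeding links.
C = L / S² = 30 / 196 = 0.1531 ≈ 0.153.

C = 0.153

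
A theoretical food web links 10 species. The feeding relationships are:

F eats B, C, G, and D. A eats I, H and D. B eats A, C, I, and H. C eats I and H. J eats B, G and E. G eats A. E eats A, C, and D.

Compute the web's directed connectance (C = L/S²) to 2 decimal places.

The web has S = 10 species and L = 20 feeding links.
C = L / S² = 20 / 100 = 0.2000 ≈ 0.20.

C = 0.20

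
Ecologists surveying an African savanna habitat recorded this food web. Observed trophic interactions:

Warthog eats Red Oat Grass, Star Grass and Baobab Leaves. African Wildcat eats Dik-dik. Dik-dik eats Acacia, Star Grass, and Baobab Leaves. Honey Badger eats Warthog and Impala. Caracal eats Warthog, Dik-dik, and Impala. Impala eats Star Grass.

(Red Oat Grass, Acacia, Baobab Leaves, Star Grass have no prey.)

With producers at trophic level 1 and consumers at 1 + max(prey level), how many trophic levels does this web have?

3

Producers (level 1): Red Oat Grass, Acacia, Baobab Leaves, Star Grass.
Star Grass → Impala → Honey Badger gives Honey Badger level 3.
No species has a prey at level 3, so no species reaches level 4.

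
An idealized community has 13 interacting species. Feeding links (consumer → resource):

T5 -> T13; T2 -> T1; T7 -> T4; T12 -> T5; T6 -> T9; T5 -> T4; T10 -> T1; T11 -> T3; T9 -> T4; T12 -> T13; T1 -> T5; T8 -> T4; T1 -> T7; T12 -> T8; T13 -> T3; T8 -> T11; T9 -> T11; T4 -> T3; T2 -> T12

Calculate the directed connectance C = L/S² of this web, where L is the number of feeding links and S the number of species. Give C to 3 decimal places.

C = 0.112

The web has S = 13 species and L = 19 feeding links.
C = L / S² = 19 / 169 = 0.1124 ≈ 0.112.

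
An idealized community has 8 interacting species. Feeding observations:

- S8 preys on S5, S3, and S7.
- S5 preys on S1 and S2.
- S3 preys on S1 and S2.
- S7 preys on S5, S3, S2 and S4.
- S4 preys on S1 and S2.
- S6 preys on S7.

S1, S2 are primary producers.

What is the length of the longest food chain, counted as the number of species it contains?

One longest chain: S1 → S3 → S7 → S8.
It has 4 species and 3 links.

4 species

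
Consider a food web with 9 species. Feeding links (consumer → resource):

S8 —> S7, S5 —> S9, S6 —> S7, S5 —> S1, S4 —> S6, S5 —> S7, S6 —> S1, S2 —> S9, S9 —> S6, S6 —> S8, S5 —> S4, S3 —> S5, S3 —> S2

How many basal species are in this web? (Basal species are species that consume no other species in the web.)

Basal species (no prey listed): S1, S7.
Count: 2.

2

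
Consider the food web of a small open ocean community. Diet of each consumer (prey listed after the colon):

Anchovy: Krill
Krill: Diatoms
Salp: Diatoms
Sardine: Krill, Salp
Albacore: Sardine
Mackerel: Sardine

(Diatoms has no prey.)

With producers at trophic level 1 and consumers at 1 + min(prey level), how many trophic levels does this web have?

Producers (level 1): Diatoms.
Following each consumer down to its lowest-level prey: Diatoms → Krill → Sardine → Mackerel (levels 1 through 4).
All prey of Mackerel (Sardine 3) are at level 3 or above, so Mackerel is at level 1 + 3 = 4.
Every consumer has at least one prey at level 3 or below, so none exceeds level 4.

4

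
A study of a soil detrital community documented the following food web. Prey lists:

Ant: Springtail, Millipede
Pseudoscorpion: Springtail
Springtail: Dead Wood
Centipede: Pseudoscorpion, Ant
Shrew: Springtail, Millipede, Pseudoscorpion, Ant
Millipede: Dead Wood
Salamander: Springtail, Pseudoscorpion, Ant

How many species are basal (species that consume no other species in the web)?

Basal species (no prey listed): Dead Wood.
Count: 1.

1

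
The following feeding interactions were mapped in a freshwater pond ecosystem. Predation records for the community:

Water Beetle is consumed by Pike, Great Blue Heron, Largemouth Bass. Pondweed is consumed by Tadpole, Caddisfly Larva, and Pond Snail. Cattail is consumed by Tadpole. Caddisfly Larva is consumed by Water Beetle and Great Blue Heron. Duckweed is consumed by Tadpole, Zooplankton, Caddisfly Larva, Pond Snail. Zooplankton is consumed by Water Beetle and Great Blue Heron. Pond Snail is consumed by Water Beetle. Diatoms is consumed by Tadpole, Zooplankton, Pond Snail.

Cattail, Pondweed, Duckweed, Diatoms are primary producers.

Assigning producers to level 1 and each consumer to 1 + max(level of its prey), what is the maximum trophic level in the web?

Producers (level 1): Cattail, Pondweed, Duckweed, Diatoms.
Duckweed → Zooplankton → Water Beetle → Largemouth Bass gives Largemouth Bass level 4.
No species has a prey at level 4, so no species reaches level 5.

4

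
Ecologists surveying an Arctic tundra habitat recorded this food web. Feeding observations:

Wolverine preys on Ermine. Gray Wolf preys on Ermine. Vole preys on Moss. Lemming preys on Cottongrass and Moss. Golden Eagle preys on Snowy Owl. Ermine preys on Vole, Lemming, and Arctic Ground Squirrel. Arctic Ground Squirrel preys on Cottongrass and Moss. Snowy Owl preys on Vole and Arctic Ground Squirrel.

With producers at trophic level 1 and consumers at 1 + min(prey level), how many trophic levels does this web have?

Producers (level 1): Cottongrass, Moss.
Following each consumer down to its lowest-level prey: Cottongrass → Arctic Ground Squirrel → Ermine → Gray Wolf (levels 1 through 4).
All prey of Gray Wolf (Ermine 3) are at level 3 or above, so Gray Wolf is at level 1 + 3 = 4.
Every consumer has at least one prey at level 3 or below, so none exceeds level 4.

4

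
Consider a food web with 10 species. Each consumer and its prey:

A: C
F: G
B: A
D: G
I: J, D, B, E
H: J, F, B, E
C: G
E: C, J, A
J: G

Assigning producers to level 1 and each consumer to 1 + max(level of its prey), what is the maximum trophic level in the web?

Producers (level 1): G.
G → C → A → B → I gives I level 5.
No species has a prey at level 5, so no species reaches level 6.

5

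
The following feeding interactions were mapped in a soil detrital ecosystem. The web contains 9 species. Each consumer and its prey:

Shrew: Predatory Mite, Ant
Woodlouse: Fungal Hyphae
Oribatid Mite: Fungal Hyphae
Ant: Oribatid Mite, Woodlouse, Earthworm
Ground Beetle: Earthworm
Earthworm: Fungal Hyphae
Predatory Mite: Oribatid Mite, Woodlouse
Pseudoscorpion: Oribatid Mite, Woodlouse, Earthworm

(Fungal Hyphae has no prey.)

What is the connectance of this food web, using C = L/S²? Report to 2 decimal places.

C = 0.17

The web has S = 9 species and L = 14 feeding links.
C = L / S² = 14 / 81 = 0.1728 ≈ 0.17.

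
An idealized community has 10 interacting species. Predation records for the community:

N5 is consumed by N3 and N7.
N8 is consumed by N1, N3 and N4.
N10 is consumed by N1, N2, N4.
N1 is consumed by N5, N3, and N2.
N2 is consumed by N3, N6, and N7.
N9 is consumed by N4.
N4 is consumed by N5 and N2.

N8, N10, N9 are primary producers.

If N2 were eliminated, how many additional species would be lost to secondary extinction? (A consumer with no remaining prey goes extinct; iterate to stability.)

1

Remove N2.
Round 1: N6 (all prey gone) → extinct.
No further losses. Total secondary extinctions: 1.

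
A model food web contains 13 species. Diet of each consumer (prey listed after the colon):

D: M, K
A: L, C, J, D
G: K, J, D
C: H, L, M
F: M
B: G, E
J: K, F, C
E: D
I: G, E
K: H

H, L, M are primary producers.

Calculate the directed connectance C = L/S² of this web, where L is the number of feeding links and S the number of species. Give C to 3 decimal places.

C = 0.130

The web has S = 13 species and L = 22 feeding links.
C = L / S² = 22 / 169 = 0.1302 ≈ 0.130.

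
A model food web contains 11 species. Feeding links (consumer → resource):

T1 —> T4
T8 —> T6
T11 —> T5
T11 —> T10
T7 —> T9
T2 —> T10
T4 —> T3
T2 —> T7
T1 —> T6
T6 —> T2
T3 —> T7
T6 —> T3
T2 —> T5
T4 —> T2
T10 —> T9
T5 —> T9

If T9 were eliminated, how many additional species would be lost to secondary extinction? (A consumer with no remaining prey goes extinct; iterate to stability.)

Remove T9.
Round 1: T5 (all prey gone), T10 (all prey gone), T7 (all prey gone) → extinct.
Round 2: T2 (all prey gone), T11 (all prey gone), T3 (all prey gone) → extinct.
Round 3: T6 (all prey gone), T4 (all prey gone) → extinct.
Round 4: T8 (all prey gone), T1 (all prey gone) → extinct.
No further losses. Total secondary extinctions: 10.

10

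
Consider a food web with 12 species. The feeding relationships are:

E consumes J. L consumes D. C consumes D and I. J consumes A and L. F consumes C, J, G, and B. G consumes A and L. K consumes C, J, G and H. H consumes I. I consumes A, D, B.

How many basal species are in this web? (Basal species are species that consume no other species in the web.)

Basal species (no prey listed): D, B, A.
Count: 3.

3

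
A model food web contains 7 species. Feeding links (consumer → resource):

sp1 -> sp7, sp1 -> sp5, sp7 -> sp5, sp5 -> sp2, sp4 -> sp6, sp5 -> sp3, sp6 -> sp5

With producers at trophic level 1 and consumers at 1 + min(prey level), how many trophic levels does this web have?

4

Producers (level 1): sp2, sp3.
Following each consumer down to its lowest-level prey: sp2 → sp5 → sp6 → sp4 (levels 1 through 4).
All prey of sp4 (sp6 3) are at level 3 or above, so sp4 is at level 1 + 3 = 4.
Every consumer has at least one prey at level 3 or below, so none exceeds level 4.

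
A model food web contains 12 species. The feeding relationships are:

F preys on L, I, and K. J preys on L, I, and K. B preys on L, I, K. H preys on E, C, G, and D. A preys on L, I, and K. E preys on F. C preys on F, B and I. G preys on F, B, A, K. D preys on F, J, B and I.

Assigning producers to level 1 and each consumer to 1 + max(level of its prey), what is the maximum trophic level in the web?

Producers (level 1): L, K, I.
L → B → C → H gives H level 4.
No species has a prey at level 4, so no species reaches level 5.

4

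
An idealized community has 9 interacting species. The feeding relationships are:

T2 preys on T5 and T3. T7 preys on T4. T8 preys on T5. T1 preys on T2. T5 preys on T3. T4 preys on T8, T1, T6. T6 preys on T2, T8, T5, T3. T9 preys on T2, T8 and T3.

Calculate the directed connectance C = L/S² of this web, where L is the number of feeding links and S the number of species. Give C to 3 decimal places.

The web has S = 9 species and L = 16 feeding links.
C = L / S² = 16 / 81 = 0.1975 ≈ 0.198.

C = 0.198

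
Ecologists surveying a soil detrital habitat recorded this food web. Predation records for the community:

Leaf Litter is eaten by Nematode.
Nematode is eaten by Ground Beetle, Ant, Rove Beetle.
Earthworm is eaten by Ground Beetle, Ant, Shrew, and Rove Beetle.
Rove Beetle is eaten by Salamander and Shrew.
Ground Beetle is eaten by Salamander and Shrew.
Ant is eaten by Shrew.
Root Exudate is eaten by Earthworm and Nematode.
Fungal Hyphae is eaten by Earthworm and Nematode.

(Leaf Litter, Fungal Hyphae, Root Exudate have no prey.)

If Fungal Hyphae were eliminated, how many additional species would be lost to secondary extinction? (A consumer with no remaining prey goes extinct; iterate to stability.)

Remove Fungal Hyphae.
Every predator of it retains at least one other prey: Nematode still has Leaf Litter, Root Exudate; Earthworm still has Root Exudate.
No consumer loses all prey, so no secondary extinctions occur.

0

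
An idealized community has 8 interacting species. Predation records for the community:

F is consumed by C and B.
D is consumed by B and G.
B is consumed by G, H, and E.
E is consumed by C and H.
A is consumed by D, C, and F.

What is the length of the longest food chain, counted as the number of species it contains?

One longest chain: A → F → B → E → H.
It has 5 species and 4 links.

5 species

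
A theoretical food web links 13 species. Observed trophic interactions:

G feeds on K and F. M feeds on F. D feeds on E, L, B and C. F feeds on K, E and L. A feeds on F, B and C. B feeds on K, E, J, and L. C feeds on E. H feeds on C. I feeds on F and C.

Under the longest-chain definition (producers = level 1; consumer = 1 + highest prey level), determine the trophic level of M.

K is a producer → level 1.
F eats K (level 1); other prey at levels: L 1, E 1 → level 2.
M eats F → level 3.

Trophic level 3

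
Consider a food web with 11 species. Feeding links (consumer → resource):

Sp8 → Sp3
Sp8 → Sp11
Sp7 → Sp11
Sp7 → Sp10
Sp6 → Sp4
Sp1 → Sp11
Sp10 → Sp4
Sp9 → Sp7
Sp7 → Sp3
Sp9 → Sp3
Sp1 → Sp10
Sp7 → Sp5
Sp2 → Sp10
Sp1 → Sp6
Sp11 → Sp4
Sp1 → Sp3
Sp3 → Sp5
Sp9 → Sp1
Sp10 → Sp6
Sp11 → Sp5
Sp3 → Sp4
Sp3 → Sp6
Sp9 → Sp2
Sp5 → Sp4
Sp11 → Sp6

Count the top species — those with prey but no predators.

Top species (has prey, but nothing eats it): Sp8, Sp9.
Count: 2.

2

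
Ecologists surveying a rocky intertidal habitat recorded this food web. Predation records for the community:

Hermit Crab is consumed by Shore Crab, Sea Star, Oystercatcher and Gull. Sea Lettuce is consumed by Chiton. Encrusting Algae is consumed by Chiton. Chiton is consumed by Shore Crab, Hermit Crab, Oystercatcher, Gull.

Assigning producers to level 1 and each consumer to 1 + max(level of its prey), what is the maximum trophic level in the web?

Producers (level 1): Encrusting Algae, Sea Lettuce.
Encrusting Algae → Chiton → Hermit Crab → Sea Star gives Sea Star level 4.
No species has a prey at level 4, so no species reaches level 5.

4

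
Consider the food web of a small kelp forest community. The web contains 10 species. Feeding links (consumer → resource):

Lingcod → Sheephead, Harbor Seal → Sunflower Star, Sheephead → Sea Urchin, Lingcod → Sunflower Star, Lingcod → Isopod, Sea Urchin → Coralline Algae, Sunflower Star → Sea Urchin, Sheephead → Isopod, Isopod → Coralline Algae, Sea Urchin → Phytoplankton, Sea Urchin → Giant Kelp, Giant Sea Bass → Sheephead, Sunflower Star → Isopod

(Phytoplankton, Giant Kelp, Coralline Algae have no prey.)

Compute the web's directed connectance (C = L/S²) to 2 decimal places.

C = 0.13

The web has S = 10 species and L = 13 feeding links.
C = L / S² = 13 / 100 = 0.1300 ≈ 0.13.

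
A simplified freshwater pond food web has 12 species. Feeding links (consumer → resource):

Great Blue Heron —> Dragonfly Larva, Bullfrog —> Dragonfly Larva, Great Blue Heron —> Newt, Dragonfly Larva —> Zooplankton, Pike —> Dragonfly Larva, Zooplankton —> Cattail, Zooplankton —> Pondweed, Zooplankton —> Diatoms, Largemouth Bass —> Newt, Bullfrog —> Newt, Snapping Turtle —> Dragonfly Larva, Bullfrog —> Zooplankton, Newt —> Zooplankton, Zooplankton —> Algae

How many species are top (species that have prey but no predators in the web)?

5

Top species (has prey, but nothing eats it): Great Blue Heron, Largemouth Bass, Snapping Turtle, Pike, Bullfrog.
Count: 5.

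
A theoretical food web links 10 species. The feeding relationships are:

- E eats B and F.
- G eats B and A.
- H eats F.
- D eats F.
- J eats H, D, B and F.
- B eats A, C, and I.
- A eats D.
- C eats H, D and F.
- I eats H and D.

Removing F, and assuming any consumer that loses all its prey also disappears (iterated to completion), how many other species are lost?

Remove F.
Round 1: D (all prey gone), H (all prey gone) → extinct.
Round 2: I (all prey gone), A (all prey gone), C (all prey gone) → extinct.
Round 3: B (all prey gone) → extinct.
Round 4: E (all prey gone), J (all prey gone), G (all prey gone) → extinct.
No further losses. Total secondary extinctions: 9.

9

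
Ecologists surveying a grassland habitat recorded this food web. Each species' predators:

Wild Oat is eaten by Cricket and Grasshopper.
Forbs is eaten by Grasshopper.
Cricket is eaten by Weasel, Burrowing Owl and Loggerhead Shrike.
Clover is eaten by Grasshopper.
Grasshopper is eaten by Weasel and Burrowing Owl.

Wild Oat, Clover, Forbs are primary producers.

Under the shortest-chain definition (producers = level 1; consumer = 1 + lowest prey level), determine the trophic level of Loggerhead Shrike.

Trophic level 3

Wild Oat is a producer → level 1.
Cricket eats Wild Oat → level 2.
Loggerhead Shrike eats Cricket → level 3.
No prey of Loggerhead Shrike is below level 2, so 3 is the minimum.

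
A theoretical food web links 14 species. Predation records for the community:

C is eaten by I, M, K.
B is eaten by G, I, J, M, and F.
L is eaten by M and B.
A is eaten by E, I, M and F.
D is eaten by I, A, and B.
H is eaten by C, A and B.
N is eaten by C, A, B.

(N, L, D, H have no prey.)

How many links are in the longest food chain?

2 links

One longest chain: N → B → J.
It has 3 species and 2 links.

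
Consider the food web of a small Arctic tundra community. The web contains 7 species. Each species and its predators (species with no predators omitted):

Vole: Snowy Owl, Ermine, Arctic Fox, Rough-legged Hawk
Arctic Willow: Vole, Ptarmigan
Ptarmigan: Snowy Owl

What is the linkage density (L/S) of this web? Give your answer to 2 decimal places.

L/S = 1.00

There are L = 7 links among S = 7 species.
L/S = 7/7 = 1.0000 ≈ 1.00.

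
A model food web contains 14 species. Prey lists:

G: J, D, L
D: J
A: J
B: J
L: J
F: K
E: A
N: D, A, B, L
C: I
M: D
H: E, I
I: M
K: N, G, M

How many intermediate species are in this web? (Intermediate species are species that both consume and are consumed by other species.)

Intermediate species (has both prey and predators): D, A, B, L, N, E, G, M, K, I.
Count: 10.

10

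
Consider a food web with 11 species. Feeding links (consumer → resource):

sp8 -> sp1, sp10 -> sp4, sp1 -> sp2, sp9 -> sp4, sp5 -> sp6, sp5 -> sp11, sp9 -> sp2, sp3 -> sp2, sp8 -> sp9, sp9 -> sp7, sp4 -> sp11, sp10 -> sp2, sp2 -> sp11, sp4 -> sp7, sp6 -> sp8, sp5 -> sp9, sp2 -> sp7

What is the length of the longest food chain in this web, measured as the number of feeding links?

One longest chain: sp11 → sp2 → sp1 → sp8 → sp6 → sp5.
It has 6 species and 5 links.

5 links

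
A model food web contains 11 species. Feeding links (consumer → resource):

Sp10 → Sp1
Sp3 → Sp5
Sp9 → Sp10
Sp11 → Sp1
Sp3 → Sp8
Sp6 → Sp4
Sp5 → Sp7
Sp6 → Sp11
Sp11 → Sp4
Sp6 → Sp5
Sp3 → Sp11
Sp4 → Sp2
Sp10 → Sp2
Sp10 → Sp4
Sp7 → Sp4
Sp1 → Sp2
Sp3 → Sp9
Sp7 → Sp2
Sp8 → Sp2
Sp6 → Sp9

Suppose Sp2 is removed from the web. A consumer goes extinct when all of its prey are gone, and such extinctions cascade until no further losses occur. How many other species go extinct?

Remove Sp2.
Round 1: Sp4 (all prey gone), Sp1 (all prey gone), Sp8 (all prey gone) → extinct.
Round 2: Sp11 (all prey gone), Sp7 (all prey gone), Sp10 (all prey gone) → extinct.
Round 3: Sp9 (all prey gone), Sp5 (all prey gone) → extinct.
Round 4: Sp3 (all prey gone), Sp6 (all prey gone) → extinct.
No further losses. Total secondary extinctions: 10.

10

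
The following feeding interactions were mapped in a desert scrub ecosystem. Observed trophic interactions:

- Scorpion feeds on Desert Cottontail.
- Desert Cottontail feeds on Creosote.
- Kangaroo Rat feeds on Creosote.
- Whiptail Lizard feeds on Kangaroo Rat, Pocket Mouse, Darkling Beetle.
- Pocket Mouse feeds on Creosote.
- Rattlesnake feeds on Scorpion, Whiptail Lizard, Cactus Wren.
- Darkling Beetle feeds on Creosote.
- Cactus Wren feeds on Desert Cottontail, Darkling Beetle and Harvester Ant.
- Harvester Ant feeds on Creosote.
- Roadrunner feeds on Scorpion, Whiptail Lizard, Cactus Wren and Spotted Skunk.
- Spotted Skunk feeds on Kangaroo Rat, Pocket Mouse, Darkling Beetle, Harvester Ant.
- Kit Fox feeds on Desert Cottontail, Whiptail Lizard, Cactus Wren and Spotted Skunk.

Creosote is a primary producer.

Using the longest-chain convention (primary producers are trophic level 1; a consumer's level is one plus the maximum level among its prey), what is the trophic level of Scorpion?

Creosote is a producer → level 1.
Desert Cottontail eats Creosote → level 2.
Scorpion eats Desert Cottontail → level 3.

Trophic level 3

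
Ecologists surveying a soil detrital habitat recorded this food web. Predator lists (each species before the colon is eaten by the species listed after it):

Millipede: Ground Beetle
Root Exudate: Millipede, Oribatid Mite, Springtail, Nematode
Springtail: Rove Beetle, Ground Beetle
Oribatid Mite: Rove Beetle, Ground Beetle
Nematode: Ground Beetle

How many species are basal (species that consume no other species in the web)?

1

Basal species (no prey listed): Root Exudate.
Count: 1.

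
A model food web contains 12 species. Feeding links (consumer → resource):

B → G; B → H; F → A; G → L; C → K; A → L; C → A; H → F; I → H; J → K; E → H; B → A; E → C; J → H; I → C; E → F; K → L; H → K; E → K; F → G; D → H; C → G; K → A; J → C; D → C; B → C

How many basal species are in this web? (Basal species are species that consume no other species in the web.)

1

Basal species (no prey listed): L.
Count: 1.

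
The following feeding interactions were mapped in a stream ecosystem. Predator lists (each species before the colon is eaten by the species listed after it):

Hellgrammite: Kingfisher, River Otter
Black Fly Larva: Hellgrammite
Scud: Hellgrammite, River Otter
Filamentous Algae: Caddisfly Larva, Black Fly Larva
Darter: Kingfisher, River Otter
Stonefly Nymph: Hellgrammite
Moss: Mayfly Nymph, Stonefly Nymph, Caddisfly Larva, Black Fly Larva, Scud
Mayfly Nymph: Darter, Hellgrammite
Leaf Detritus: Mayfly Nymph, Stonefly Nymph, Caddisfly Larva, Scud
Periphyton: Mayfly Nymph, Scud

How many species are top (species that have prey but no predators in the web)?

3

Top species (has prey, but nothing eats it): Caddisfly Larva, Kingfisher, River Otter.
Count: 3.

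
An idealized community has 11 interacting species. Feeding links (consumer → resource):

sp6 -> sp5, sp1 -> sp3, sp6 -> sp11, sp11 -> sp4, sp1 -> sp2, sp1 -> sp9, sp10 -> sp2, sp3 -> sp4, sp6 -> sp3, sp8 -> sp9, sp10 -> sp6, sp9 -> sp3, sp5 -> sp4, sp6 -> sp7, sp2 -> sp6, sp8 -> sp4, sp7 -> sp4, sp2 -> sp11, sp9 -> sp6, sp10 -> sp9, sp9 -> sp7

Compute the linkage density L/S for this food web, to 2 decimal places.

L/S = 1.91

There are L = 21 links among S = 11 species.
L/S = 21/11 = 1.9091 ≈ 1.91.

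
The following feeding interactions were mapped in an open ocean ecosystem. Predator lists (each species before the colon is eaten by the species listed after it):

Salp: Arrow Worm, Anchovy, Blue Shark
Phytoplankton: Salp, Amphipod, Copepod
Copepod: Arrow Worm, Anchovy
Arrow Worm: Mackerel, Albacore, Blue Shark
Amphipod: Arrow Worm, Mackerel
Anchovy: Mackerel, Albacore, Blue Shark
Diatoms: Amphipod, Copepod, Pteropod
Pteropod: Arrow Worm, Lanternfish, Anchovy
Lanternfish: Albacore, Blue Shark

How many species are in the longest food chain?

4 species

One longest chain: Phytoplankton → Salp → Anchovy → Mackerel.
It has 4 species and 3 links.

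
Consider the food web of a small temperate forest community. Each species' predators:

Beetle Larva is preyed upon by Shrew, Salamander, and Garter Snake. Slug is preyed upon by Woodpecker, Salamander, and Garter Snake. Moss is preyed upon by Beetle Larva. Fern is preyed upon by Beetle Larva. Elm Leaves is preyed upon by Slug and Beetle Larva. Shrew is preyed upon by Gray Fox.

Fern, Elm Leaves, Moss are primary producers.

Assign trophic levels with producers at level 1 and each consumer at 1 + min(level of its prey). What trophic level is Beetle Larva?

Fern is a producer → level 1.
Beetle Larva eats Fern → level 2.

Trophic level 2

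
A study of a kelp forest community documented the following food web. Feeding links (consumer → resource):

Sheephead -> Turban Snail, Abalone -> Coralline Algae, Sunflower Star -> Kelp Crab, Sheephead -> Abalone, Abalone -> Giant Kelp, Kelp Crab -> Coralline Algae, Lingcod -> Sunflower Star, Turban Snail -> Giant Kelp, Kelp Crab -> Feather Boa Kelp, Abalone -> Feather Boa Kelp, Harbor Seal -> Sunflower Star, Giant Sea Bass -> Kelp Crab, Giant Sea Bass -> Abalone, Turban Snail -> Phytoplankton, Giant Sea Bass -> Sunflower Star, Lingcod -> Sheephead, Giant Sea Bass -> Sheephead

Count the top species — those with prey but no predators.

3

Top species (has prey, but nothing eats it): Harbor Seal, Giant Sea Bass, Lingcod.
Count: 3.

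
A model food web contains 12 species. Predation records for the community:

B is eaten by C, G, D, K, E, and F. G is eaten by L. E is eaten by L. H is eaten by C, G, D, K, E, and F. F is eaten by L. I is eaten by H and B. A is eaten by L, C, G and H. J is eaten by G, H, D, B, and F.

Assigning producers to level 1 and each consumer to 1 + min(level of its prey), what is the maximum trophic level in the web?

Producers (level 1): I, A, J.
Following each consumer down to its lowest-level prey: I → B → E (levels 1 through 3).
All prey of E (B 2, H 2) are at level 2 or above, so E is at level 1 + 2 = 3.
Every consumer has at least one prey at level 2 or below, so none exceeds level 3.

3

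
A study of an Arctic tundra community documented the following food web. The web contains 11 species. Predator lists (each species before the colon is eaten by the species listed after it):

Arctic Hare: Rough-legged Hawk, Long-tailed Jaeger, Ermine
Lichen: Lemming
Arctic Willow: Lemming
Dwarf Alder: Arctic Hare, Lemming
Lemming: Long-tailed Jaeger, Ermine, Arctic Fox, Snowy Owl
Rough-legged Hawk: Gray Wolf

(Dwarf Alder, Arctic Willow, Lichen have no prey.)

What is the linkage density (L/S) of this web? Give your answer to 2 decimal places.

L/S = 1.09

There are L = 12 links among S = 11 species.
L/S = 12/11 = 1.0909 ≈ 1.09.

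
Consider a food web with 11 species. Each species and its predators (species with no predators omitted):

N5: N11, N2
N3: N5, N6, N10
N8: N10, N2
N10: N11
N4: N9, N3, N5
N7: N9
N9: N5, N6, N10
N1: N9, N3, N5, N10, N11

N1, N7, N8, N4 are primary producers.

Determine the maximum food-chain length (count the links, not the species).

3 links

One longest chain: N1 → N9 → N10 → N11.
It has 4 species and 3 links.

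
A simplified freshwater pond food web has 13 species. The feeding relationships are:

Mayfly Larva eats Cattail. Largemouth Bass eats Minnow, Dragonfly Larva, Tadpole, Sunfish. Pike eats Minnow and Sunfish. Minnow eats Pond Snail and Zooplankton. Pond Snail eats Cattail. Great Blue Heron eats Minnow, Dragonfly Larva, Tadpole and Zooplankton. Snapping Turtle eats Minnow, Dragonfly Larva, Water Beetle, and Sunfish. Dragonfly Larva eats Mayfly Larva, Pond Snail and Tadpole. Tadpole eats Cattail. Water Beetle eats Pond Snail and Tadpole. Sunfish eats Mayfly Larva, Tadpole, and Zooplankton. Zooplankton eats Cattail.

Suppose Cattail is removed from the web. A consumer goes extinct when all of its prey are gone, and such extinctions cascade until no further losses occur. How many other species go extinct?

12

Remove Cattail.
Round 1: Tadpole (all prey gone), Mayfly Larva (all prey gone), Pond Snail (all prey gone), Zooplankton (all prey gone) → extinct.
Round 2: Dragonfly Larva (all prey gone), Water Beetle (all prey gone), Minnow (all prey gone), Sunfish (all prey gone) → extinct.
Round 3: Great Blue Heron (all prey gone), Pike (all prey gone), Largemouth Bass (all prey gone), Snapping Turtle (all prey gone) → extinct.
No further losses. Total secondary extinctions: 12.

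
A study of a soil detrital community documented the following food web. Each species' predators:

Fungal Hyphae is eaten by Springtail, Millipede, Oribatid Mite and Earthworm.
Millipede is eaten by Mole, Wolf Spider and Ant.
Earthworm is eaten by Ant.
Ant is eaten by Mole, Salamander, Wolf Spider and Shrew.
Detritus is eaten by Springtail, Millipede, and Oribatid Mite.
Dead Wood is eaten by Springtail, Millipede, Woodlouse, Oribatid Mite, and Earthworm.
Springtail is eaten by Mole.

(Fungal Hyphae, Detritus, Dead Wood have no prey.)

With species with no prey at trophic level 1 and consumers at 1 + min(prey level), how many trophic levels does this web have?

4

Basal resources (level 1): Fungal Hyphae, Detritus, Dead Wood.
Following each consumer down to its lowest-level prey: Fungal Hyphae → Earthworm → Ant → Salamander (levels 1 through 4).
All prey of Salamander (Ant 3) are at level 3 or above, so Salamander is at level 1 + 3 = 4.
Every consumer has at least one prey at level 3 or below, so none exceeds level 4.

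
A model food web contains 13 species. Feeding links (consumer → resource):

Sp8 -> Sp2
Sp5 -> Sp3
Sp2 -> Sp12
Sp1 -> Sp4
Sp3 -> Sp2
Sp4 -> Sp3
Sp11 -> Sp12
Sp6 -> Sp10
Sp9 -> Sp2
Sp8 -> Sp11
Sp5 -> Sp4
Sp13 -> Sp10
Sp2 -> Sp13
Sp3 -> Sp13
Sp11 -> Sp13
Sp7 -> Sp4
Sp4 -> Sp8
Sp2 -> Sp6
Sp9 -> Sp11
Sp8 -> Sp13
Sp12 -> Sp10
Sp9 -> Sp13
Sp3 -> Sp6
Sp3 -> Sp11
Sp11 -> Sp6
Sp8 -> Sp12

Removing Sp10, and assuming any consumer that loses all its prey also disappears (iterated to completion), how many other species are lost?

Remove Sp10.
Round 1: Sp6 (all prey gone), Sp12 (all prey gone), Sp13 (all prey gone) → extinct.
Round 2: Sp11 (all prey gone), Sp2 (all prey gone) → extinct.
Round 3: Sp3 (all prey gone), Sp9 (all prey gone), Sp8 (all prey gone) → extinct.
Round 4: Sp4 (all prey gone) → extinct.
Round 5: Sp1 (all prey gone), Sp5 (all prey gone), Sp7 (all prey gone) → extinct.
No further losses. Total secondary extinctions: 12.

12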